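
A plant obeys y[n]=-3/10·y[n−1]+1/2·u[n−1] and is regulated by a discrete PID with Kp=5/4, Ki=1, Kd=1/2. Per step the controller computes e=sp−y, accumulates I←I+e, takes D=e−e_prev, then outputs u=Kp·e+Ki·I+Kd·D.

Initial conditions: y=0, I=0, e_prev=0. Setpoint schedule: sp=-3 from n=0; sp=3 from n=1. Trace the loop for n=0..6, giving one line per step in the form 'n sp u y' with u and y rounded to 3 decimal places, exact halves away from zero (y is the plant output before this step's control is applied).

0 -3 -8.250 0.000
1 3 18.094 -4.125
2 3 -19.470 10.284
3 3 43.988 -12.820
4 3 -58.059 25.840
5 3 110.640 -36.782
6 3 -164.514 66.355

(exact arithmetic carried between steps; '≈' marks a value shown rounded to 6 d.p. or computed from one; I and e_prev carry over from the previous line; the table rounds u and y to 3 d.p., halves away from zero)
n=0: y=0, sp=-3, e=sp−y=-3; I=-3, D=e−e_prev=-3; u=5/4·(-3)+1·(-3)+1/2·(-3)=-8.25; next y=-3/10·0+1/2·(-8.25)=-4.125
n=1: y=-4.125, sp=3, e=sp−y=7.125; I=4.125, D=e−e_prev=10.125; u=5/4·7.125+1·4.125+1/2·10.125=18.09375; next y=-3/10·(-4.125)+1/2·18.09375=10.284375
n=2: y=10.284375, sp=3, e=sp−y=-7.284375; I=-3.159375, D=e−e_prev=-14.409375; u=5/4·(-7.284375)+1·(-3.159375)+1/2·(-14.409375)≈-19.469531; next y=-3/10·10.284375+1/2·(-19.469531)≈-12.820078
n=3: y≈-12.820078, sp=3, e=sp−y≈15.820078; I≈12.660703, D=e−e_prev≈23.104453; u=5/4·15.820078+1·12.660703+1/2·23.104453≈43.988027; next y=-3/10·(-12.820078)+1/2·43.988027≈25.840037
n=4: y≈25.840037, sp=3, e=sp−y≈-22.840037; I≈-10.179334, D=e−e_prev≈-38.660115; u=5/4·(-22.840037)+1·(-10.179334)+1/2·(-38.660115)≈-58.059438; next y=-3/10·25.840037+1/2·(-58.059438)≈-36.781730
n=5: y≈-36.781730, sp=3, e=sp−y≈39.781730; I≈29.602396, D=e−e_prev≈62.621767; u=5/4·39.781730+1·29.602396+1/2·62.621767≈110.640442; next y=-3/10·(-36.781730)+1/2·110.640442≈66.354740
n=6: y≈66.354740, sp=3, e=sp−y≈-63.354740; I≈-33.752344, D=e−e_prev≈-103.136470; u=5/4·(-63.354740)+1·(-33.752344)+1/2·(-103.136470)≈-164.514005; next y=-3/10·66.354740+1/2·(-164.514005)≈-102.163424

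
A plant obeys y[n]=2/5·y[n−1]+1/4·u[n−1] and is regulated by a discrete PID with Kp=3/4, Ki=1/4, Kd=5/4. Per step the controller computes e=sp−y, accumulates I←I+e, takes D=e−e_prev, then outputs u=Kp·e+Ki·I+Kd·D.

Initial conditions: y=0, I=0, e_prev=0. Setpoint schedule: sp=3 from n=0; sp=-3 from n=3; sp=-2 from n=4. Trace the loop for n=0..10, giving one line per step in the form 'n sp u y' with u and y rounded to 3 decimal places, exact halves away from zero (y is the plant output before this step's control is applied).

0 3 6.750 0.000
1 3 -0.047 1.688
2 3 4.695 0.663
3 -3 -11.247 1.439
4 -2 6.632 -2.236
5 -2 -5.902 0.764
6 -2 1.508 -1.170
7 -2 -3.544 -0.091
8 -2 -0.802 -0.923
9 -2 -2.905 -0.570
10 -2 -1.956 -0.954

(exact arithmetic carried between steps; '≈' marks a value shown rounded to 6 d.p. or computed from one; I and e_prev carry over from the previous line; the table rounds u and y to 3 d.p., halves away from zero)
n=0: y=0, sp=3, e=sp−y=3; I=3, D=e−e_prev=3; u=3/4·3+1/4·3+5/4·3=6.75; next y=2/5·0+1/4·6.75=1.6875
n=1: y=1.6875, sp=3, e=sp−y=1.3125; I=4.3125, D=e−e_prev=-1.6875; u=3/4·1.3125+1/4·4.3125+5/4·(-1.6875)=-0.046875; next y=2/5·1.6875+1/4·(-0.046875)≈0.663281
n=2: y≈0.663281, sp=3, e=sp−y≈2.336719; I≈6.649219, D=e−e_prev≈1.024219; u=3/4·2.336719+1/4·6.649219+5/4·1.024219≈4.695117; next y=2/5·0.663281+1/4·4.695117≈1.439092
n=3: y≈1.439092, sp=-3, e=sp−y≈-4.439092; I≈2.210127, D=e−e_prev≈-6.775811; u=3/4·(-4.439092)+1/4·2.210127+5/4·(-6.775811)≈-11.246550; next y=2/5·1.439092+1/4·(-11.246550)≈-2.236001
n=4: y≈-2.236001, sp=-2, e=sp−y≈0.236001; I≈2.446128, D=e−e_prev≈4.675093; u=3/4·0.236001+1/4·2.446128+5/4·4.675093≈6.632398; next y=2/5·(-2.236001)+1/4·6.632398≈0.763699
n=5: y≈0.763699, sp=-2, e=sp−y≈-2.763699; I≈-0.317571, D=e−e_prev≈-2.999700; u=3/4·(-2.763699)+1/4·(-0.317571)+5/4·(-2.999700)≈-5.901792; next y=2/5·0.763699+1/4·(-5.901792)≈-1.169968
n=6: y≈-1.169968, sp=-2, e=sp−y≈-0.830032; I≈-1.147603, D=e−e_prev≈1.933668; u=3/4·(-0.830032)+1/4·(-1.147603)+5/4·1.933668≈1.507660; next y=2/5·(-1.169968)+1/4·1.507660≈-0.091072
n=7: y≈-0.091072, sp=-2, e=sp−y≈-1.908928; I≈-3.056531, D=e−e_prev≈-1.078896; u=3/4·(-1.908928)+1/4·(-3.056531)+5/4·(-1.078896)≈-3.544449; next y=2/5·(-0.091072)+1/4·(-3.544449)≈-0.922541
n=8: y≈-0.922541, sp=-2, e=sp−y≈-1.077459; I≈-4.133990, D=e−e_prev≈0.831469; u=3/4·(-1.077459)+1/4·(-4.133990)+5/4·0.831469≈-0.802256; next y=2/5·(-0.922541)+1/4·(-0.802256)≈-0.569580
n=9: y≈-0.569580, sp=-2, e=sp−y≈-1.430420; I≈-5.564409, D=e−e_prev≈-0.352961; u=3/4·(-1.430420)+1/4·(-5.564409)+5/4·(-0.352961)≈-2.905118; next y=2/5·(-0.569580)+1/4·(-2.905118)≈-0.954112
n=10: y≈-0.954112, sp=-2, e=sp−y≈-1.045888; I≈-6.610298, D=e−e_prev≈0.384531; u=3/4·(-1.045888)+1/4·(-6.610298)+5/4·0.384531≈-1.956327; next y=2/5·(-0.954112)+1/4·(-1.956327)≈-0.870726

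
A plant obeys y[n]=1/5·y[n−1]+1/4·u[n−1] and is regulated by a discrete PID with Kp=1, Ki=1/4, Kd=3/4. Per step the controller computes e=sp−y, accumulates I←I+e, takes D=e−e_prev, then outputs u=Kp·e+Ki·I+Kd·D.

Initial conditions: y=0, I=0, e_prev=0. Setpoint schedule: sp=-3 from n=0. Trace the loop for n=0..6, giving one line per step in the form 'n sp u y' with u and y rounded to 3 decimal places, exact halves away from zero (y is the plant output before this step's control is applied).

0 -3 -6.000 0.000
1 -3 -1.500 -1.500
2 -3 -4.650 -0.675
3 -3 -3.368 -1.298
4 -3 -4.652 -1.101
5 -3 -4.416 -1.383
6 -3 -5.037 -1.381

(exact arithmetic carried between steps; '≈' marks a value shown rounded to 6 d.p. or computed from one; I and e_prev carry over from the previous line; the table rounds u and y to 3 d.p., halves away from zero)
n=0: y=0, sp=-3, e=sp−y=-3; I=-3, D=e−e_prev=-3; u=1·(-3)+1/4·(-3)+3/4·(-3)=-6; next y=1/5·0+1/4·(-6)=-1.5
n=1: y=-1.5, sp=-3, e=sp−y=-1.5; I=-4.5, D=e−e_prev=1.5; u=1·(-1.5)+1/4·(-4.5)+3/4·1.5=-1.5; next y=1/5·(-1.5)+1/4·(-1.5)=-0.675
n=2: y=-0.675, sp=-3, e=sp−y=-2.325; I=-6.825, D=e−e_prev=-0.825; u=1·(-2.325)+1/4·(-6.825)+3/4·(-0.825)=-4.65; next y=1/5·(-0.675)+1/4·(-4.65)=-1.2975
n=3: y=-1.2975, sp=-3, e=sp−y=-1.7025; I=-8.5275, D=e−e_prev=0.6225; u=1·(-1.7025)+1/4·(-8.5275)+3/4·0.6225=-3.3675; next y=1/5·(-1.2975)+1/4·(-3.3675)=-1.101375
n=4: y=-1.101375, sp=-3, e=sp−y=-1.898625; I=-10.426125, D=e−e_prev=-0.196125; u=1·(-1.898625)+1/4·(-10.426125)+3/4·(-0.196125)=-4.65225; next y=1/5·(-1.101375)+1/4·(-4.65225)≈-1.383338
n=5: y≈-1.383338, sp=-3, e=sp−y≈-1.616663; I≈-12.042788, D=e−e_prev≈0.281963; u=1·(-1.616663)+1/4·(-12.042788)+3/4·0.281963≈-4.415888; next y=1/5·(-1.383338)+1/4·(-4.415888)≈-1.380639
n=6: y≈-1.380639, sp=-3, e=sp−y≈-1.619361; I≈-13.662148, D=e−e_prev≈-0.002698; u=1·(-1.619361)+1/4·(-13.662148)+3/4·(-0.002698)≈-5.036921; next y=1/5·(-1.380639)+1/4·(-5.036921)≈-1.535358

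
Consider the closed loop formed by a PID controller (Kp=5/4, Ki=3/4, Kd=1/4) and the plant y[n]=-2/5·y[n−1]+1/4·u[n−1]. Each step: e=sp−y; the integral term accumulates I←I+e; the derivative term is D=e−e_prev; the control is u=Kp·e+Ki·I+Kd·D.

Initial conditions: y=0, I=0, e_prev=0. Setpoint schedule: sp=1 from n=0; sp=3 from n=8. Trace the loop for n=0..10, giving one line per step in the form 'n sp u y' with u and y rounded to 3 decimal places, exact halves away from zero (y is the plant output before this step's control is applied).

(exact arithmetic carried between steps; '≈' marks a value shown rounded to 6 d.p. or computed from one; I and e_prev carry over from the previous line; the table rounds u and y to 3 d.p., halves away from zero)
n=0: y=0, sp=1, e=sp−y=1; I=1, D=e−e_prev=1; u=5/4·1+3/4·1+1/4·1=2.25; next y=-2/5·0+1/4·2.25=0.5625
n=1: y=0.5625, sp=1, e=sp−y=0.4375; I=1.4375, D=e−e_prev=-0.5625; u=5/4·0.4375+3/4·1.4375+1/4·(-0.5625)=1.484375; next y=-2/5·0.5625+1/4·1.484375≈0.146094
n=2: y≈0.146094, sp=1, e=sp−y≈0.853906; I≈2.291406, D=e−e_prev≈0.416406; u=5/4·0.853906+3/4·2.291406+1/4·0.416406≈2.890039; next y=-2/5·0.146094+1/4·2.890039≈0.664072
n=3: y≈0.664072, sp=1, e=sp−y≈0.335928; I≈2.627334, D=e−e_prev≈-0.517979; u=5/4·0.335928+3/4·2.627334+1/4·(-0.517979)≈2.260916; next y=-2/5·0.664072+1/4·2.260916≈0.299600
n=4: y≈0.299600, sp=1, e=sp−y≈0.700400; I≈3.327734, D=e−e_prev≈0.364472; u=5/4·0.700400+3/4·3.327734+1/4·0.364472≈3.462419; next y=-2/5·0.299600+1/4·3.462419≈0.745765
n=5: y≈0.745765, sp=1, e=sp−y≈0.254235; I≈3.581969, D=e−e_prev≈-0.446165; u=5/4·0.254235+3/4·3.581969+1/4·(-0.446165)≈2.892730; next y=-2/5·0.745765+1/4·2.892730≈0.424877
n=6: y≈0.424877, sp=1, e=sp−y≈0.575123; I≈4.157093, D=e−e_prev≈0.320888; u=5/4·0.575123+3/4·4.157093+1/4·0.320888≈3.916946; next y=-2/5·0.424877+1/4·3.916946≈0.809286
n=7: y≈0.809286, sp=1, e=sp−y≈0.190714; I≈4.347807, D=e−e_prev≈-0.384409; u=5/4·0.190714+3/4·4.347807+1/4·(-0.384409)≈3.403146; next y=-2/5·0.809286+1/4·3.403146≈0.527072
n=8: y≈0.527072, sp=3, e=sp−y≈2.472928; I≈6.820735, D=e−e_prev≈2.282214; u=5/4·2.472928+3/4·6.820735+1/4·2.282214≈8.777264; next y=-2/5·0.527072+1/4·8.777264≈1.983487
n=9: y≈1.983487, sp=3, e=sp−y≈1.016513; I≈7.837248, D=e−e_prev≈-1.456415; u=5/4·1.016513+3/4·7.837248+1/4·(-1.456415)≈6.784473; next y=-2/5·1.983487+1/4·6.784473≈0.902723
n=10: y≈0.902723, sp=3, e=sp−y≈2.097277; I≈9.934524, D=e−e_prev≈1.080764; u=5/4·2.097277+3/4·9.934524+1/4·1.080764≈10.342680; next y=-2/5·0.902723+1/4·10.342680≈2.224581

0 1 2.250 0.000
1 1 1.484 0.563
2 1 2.890 0.146
3 1 2.261 0.664
4 1 3.462 0.300
5 1 2.893 0.746
6 1 3.917 0.425
7 1 3.403 0.809
8 3 8.777 0.527
9 3 6.784 1.983
10 3 10.343 0.903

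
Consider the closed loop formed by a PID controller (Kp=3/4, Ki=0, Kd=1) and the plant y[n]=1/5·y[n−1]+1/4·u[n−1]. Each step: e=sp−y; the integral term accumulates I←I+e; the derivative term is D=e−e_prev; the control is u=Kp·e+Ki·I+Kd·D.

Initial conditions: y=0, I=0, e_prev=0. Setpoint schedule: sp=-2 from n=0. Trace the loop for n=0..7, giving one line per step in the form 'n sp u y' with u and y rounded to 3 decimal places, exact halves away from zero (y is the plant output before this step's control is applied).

0 -2 -3.500 0.000
1 -2 0.031 -0.875
2 -2 -2.082 -0.167
3 -2 -0.698 -0.554
4 -2 -1.555 -0.285
5 -2 -1.005 -0.446
6 -2 -1.350 -0.340
7 -2 -1.131 -0.406

(exact arithmetic carried between steps; '≈' marks a value shown rounded to 6 d.p. or computed from one; I and e_prev carry over from the previous line; the table rounds u and y to 3 d.p., halves away from zero)
n=0: y=0, sp=-2, e=sp−y=-2; I=-2, D=e−e_prev=-2; u=3/4·(-2)+0·(-2)+1·(-2)=-3.5; next y=1/5·0+1/4·(-3.5)=-0.875
n=1: y=-0.875, sp=-2, e=sp−y=-1.125; I=-3.125, D=e−e_prev=0.875; u=3/4·(-1.125)+0·(-3.125)+1·0.875=0.03125; next y=1/5·(-0.875)+1/4·0.03125≈-0.167188
n=2: y≈-0.167188, sp=-2, e=sp−y≈-1.832813; I≈-4.957813, D=e−e_prev≈-0.707813; u=3/4·(-1.832813)+0·(-4.957813)+1·(-0.707813)≈-2.082422; next y=1/5·(-0.167188)+1/4·(-2.082422)≈-0.554043
n=3: y≈-0.554043, sp=-2, e=sp−y≈-1.445957; I≈-6.403770, D=e−e_prev≈0.386855; u=3/4·(-1.445957)+0·(-6.403770)+1·0.386855≈-0.697612; next y=1/5·(-0.554043)+1/4·(-0.697612)≈-0.285212
n=4: y≈-0.285212, sp=-2, e=sp−y≈-1.714788; I≈-8.118558, D=e−e_prev≈-0.268831; u=3/4·(-1.714788)+0·(-8.118558)+1·(-0.268831)≈-1.554923; next y=1/5·(-0.285212)+1/4·(-1.554923)≈-0.445773
n=5: y≈-0.445773, sp=-2, e=sp−y≈-1.554227; I≈-9.672785, D=e−e_prev≈0.160561; u=3/4·(-1.554227)+0·(-9.672785)+1·0.160561≈-1.005109; next y=1/5·(-0.445773)+1/4·(-1.005109)≈-0.340432
n=6: y≈-0.340432, sp=-2, e=sp−y≈-1.659568; I≈-11.332353, D=e−e_prev≈-0.105341; u=3/4·(-1.659568)+0·(-11.332353)+1·(-0.105341)≈-1.350017; next y=1/5·(-0.340432)+1/4·(-1.350017)≈-0.405591
n=7: y≈-0.405591, sp=-2, e=sp−y≈-1.594409; I≈-12.926762, D=e−e_prev≈0.065159; u=3/4·(-1.594409)+0·(-12.926762)+1·0.065159≈-1.130648; next y=1/5·(-0.405591)+1/4·(-1.130648)≈-0.363780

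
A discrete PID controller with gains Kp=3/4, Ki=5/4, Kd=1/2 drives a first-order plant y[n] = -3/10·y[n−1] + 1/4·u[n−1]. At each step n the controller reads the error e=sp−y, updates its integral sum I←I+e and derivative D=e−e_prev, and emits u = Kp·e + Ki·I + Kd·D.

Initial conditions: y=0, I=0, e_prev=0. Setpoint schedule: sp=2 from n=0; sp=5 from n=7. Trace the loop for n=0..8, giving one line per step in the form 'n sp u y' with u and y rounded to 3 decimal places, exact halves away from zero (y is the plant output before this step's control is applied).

(exact arithmetic carried between steps; '≈' marks a value shown rounded to 6 d.p. or computed from one; I and e_prev carry over from the previous line; the table rounds u and y to 3 d.p., halves away from zero)
n=0: y=0, sp=2, e=sp−y=2; I=2, D=e−e_prev=2; u=3/4·2+5/4·2+1/2·2=5; next y=-3/10·0+1/4·5=1.25
n=1: y=1.25, sp=2, e=sp−y=0.75; I=2.75, D=e−e_prev=-1.25; u=3/4·0.75+5/4·2.75+1/2·(-1.25)=3.375; next y=-3/10·1.25+1/4·3.375=0.46875
n=2: y=0.46875, sp=2, e=sp−y=1.53125; I=4.28125, D=e−e_prev=0.78125; u=3/4·1.53125+5/4·4.28125+1/2·0.78125=6.890625; next y=-3/10·0.46875+1/4·6.890625≈1.582031
n=3: y≈1.582031, sp=2, e=sp−y≈0.417969; I≈4.699219, D=e−e_prev≈-1.113281; u=3/4·0.417969+5/4·4.699219+1/2·(-1.113281)≈5.630859; next y=-3/10·1.582031+1/4·5.630859≈0.933105
n=4: y≈0.933105, sp=2, e=sp−y≈1.066895; I≈5.766113, D=e−e_prev≈0.648926; u=3/4·1.066895+5/4·5.766113+1/2·0.648926≈8.332275; next y=-3/10·0.933105+1/4·8.332275≈1.803137
n=5: y≈1.803137, sp=2, e=sp−y≈0.196863; I≈5.962976, D=e−e_prev≈-0.870032; u=3/4·0.196863+5/4·5.962976+1/2·(-0.870032)≈7.166351; next y=-3/10·1.803137+1/4·7.166351≈1.250647
n=6: y≈1.250647, sp=2, e=sp−y≈0.749353; I≈6.712329, D=e−e_prev≈0.552491; u=3/4·0.749353+5/4·6.712329+1/2·0.552491≈9.228672; next y=-3/10·1.250647+1/4·9.228672≈1.931974
n=7: y≈1.931974, sp=5, e=sp−y≈3.068026; I≈9.780355, D=e−e_prev≈2.318673; u=3/4·3.068026+5/4·9.780355+1/2·2.318673≈15.685800; next y=-3/10·1.931974+1/4·15.685800≈3.341858
n=8: y≈3.341858, sp=5, e=sp−y≈1.658142; I≈11.438498, D=e−e_prev≈-1.409884; u=3/4·1.658142+5/4·11.438498+1/2·(-1.409884)≈14.836787; next y=-3/10·3.341858+1/4·14.836787≈2.706639

0 2 5.000 0.000
1 2 3.375 1.250
2 2 6.891 0.469
3 2 5.631 1.582
4 2 8.332 0.933
5 2 7.166 1.803
6 2 9.229 1.251
7 5 15.686 1.932
8 5 14.837 3.342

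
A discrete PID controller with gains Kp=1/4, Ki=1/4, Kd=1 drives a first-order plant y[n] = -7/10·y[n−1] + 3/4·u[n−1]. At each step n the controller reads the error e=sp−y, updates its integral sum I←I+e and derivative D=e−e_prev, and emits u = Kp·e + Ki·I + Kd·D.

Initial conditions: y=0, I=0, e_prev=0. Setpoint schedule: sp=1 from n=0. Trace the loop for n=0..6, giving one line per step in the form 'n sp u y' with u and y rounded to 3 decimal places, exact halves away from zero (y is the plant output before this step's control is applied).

(exact arithmetic carried between steps; '≈' marks a value shown rounded to 6 d.p. or computed from one; I and e_prev carry over from the previous line; the table rounds u and y to 3 d.p., halves away from zero)
n=0: y=0, sp=1, e=sp−y=1; I=1, D=e−e_prev=1; u=1/4·1+1/4·1+1·1=1.5; next y=-7/10·0+3/4·1.5=1.125
n=1: y=1.125, sp=1, e=sp−y=-0.125; I=0.875, D=e−e_prev=-1.125; u=1/4·(-0.125)+1/4·0.875+1·(-1.125)=-0.9375; next y=-7/10·1.125+3/4·(-0.9375)=-1.490625
n=2: y=-1.490625, sp=1, e=sp−y=2.490625; I=3.365625, D=e−e_prev=2.615625; u=1/4·2.490625+1/4·3.365625+1·2.615625≈4.079688; next y=-7/10·(-1.490625)+3/4·4.079688≈4.103203
n=3: y≈4.103203, sp=1, e=sp−y≈-3.103203; I≈0.262422, D=e−e_prev≈-5.593828; u=1/4·(-3.103203)+1/4·0.262422+1·(-5.593828)≈-6.304023; next y=-7/10·4.103203+3/4·(-6.304023)≈-7.600260
n=4: y≈-7.600260, sp=1, e=sp−y≈8.600260; I≈8.862682, D=e−e_prev≈11.703463; u=1/4·8.600260+1/4·8.862682+1·11.703463≈16.069198; next y=-7/10·(-7.600260)+3/4·16.069198≈17.372081
n=5: y≈17.372081, sp=1, e=sp−y≈-16.372081; I≈-7.509399, D=e−e_prev≈-24.972340; u=1/4·(-16.372081)+1/4·(-7.509399)+1·(-24.972340)≈-30.942710; next y=-7/10·17.372081+3/4·(-30.942710)≈-35.367489
n=6: y≈-35.367489, sp=1, e=sp−y≈36.367489; I≈28.858090, D=e−e_prev≈52.739569; u=1/4·36.367489+1/4·28.858090+1·52.739569≈69.045964; next y=-7/10·(-35.367489)+3/4·69.045964≈76.541715

0 1 1.500 0.000
1 1 -0.938 1.125
2 1 4.080 -1.491
3 1 -6.304 4.103
4 1 16.069 -7.600
5 1 -30.943 17.372
6 1 69.046 -35.367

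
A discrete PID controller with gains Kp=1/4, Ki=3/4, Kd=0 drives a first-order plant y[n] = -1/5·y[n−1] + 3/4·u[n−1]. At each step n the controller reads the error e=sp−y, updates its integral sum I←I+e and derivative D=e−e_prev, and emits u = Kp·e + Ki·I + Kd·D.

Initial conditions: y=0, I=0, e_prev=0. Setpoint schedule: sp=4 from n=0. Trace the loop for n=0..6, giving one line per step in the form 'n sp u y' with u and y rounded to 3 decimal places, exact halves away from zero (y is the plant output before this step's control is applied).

0 4 4.000 0.000
1 4 4.000 3.000
2 4 5.350 2.400
3 4 5.418 3.533
4 4 5.944 3.357
5 4 5.996 3.787
6 4 6.203 3.740

(exact arithmetic carried between steps; '≈' marks a value shown rounded to 6 d.p. or computed from one; I and e_prev carry over from the previous line; the table rounds u and y to 3 d.p., halves away from zero)
n=0: y=0, sp=4, e=sp−y=4; I=4, D=e−e_prev=4; u=1/4·4+3/4·4+0·4=4; next y=-1/5·0+3/4·4=3
n=1: y=3, sp=4, e=sp−y=1; I=5, D=e−e_prev=-3; u=1/4·1+3/4·5+0·(-3)=4; next y=-1/5·3+3/4·4=2.4
n=2: y=2.4, sp=4, e=sp−y=1.6; I=6.6, D=e−e_prev=0.6; u=1/4·1.6+3/4·6.6+0·0.6=5.35; next y=-1/5·2.4+3/4·5.35=3.5325
n=3: y=3.5325, sp=4, e=sp−y=0.4675; I=7.0675, D=e−e_prev=-1.1325; u=1/4·0.4675+3/4·7.0675+0·(-1.1325)=5.4175; next y=-1/5·3.5325+3/4·5.4175=3.356625
n=4: y=3.356625, sp=4, e=sp−y=0.643375; I=7.710875, D=e−e_prev=0.175875; u=1/4·0.643375+3/4·7.710875+0·0.175875=5.944; next y=-1/5·3.356625+3/4·5.944=3.786675
n=5: y=3.786675, sp=4, e=sp−y=0.213325; I=7.9242, D=e−e_prev=-0.43005; u=1/4·0.213325+3/4·7.9242+0·(-0.43005)≈5.996481; next y=-1/5·3.786675+3/4·5.996481≈3.740026
n=6: y≈3.740026, sp=4, e=sp−y≈0.259974; I≈8.184174, D=e−e_prev≈0.046649; u=1/4·0.259974+3/4·8.184174+0·0.046649≈6.203124; next y=-1/5·3.740026+3/4·6.203124≈3.904338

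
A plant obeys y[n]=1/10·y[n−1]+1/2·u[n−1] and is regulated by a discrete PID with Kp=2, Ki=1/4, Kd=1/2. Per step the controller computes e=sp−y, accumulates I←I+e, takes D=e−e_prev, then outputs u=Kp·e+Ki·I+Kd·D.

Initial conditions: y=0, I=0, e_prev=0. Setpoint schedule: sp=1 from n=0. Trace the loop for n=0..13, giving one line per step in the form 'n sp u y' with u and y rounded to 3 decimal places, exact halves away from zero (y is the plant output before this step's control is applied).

(exact arithmetic carried between steps; '≈' marks a value shown rounded to 6 d.p. or computed from one; I and e_prev carry over from the previous line; the table rounds u and y to 3 d.p., halves away from zero)
n=0: y=0, sp=1, e=sp−y=1; I=1, D=e−e_prev=1; u=2·1+1/4·1+1/2·1=2.75; next y=1/10·0+1/2·2.75=1.375
n=1: y=1.375, sp=1, e=sp−y=-0.375; I=0.625, D=e−e_prev=-1.375; u=2·(-0.375)+1/4·0.625+1/2·(-1.375)=-1.28125; next y=1/10·1.375+1/2·(-1.28125)=-0.503125
n=2: y=-0.503125, sp=1, e=sp−y=1.503125; I=2.128125, D=e−e_prev=1.878125; u=2·1.503125+1/4·2.128125+1/2·1.878125≈4.477344; next y=1/10·(-0.503125)+1/2·4.477344≈2.188359
n=3: y≈2.188359, sp=1, e=sp−y≈-1.188359; I≈0.939766, D=e−e_prev≈-2.691484; u=2·(-1.188359)+1/4·0.939766+1/2·(-2.691484)≈-3.487520; next y=1/10·2.188359+1/2·(-3.487520)≈-1.524924
n=4: y≈-1.524924, sp=1, e=sp−y≈2.524924; I≈3.464689, D=e−e_prev≈3.713283; u=2·2.524924+1/4·3.464689+1/2·3.713283≈7.772662; next y=1/10·(-1.524924)+1/2·7.772662≈3.733838
n=5: y≈3.733838, sp=1, e=sp−y≈-2.733838; I≈0.730851, D=e−e_prev≈-5.258762; u=2·(-2.733838)+1/4·0.730851+1/2·(-5.258762)≈-7.914345; next y=1/10·3.733838+1/2·(-7.914345)≈-3.583789
n=6: y≈-3.583789, sp=1, e=sp−y≈4.583789; I≈5.314640, D=e−e_prev≈7.317627; u=2·4.583789+1/4·5.314640+1/2·7.317627≈14.155051; next y=1/10·(-3.583789)+1/2·14.155051≈6.719147
n=7: y≈6.719147, sp=1, e=sp−y≈-5.719147; I≈-0.404507, D=e−e_prev≈-10.302935; u=2·(-5.719147)+1/4·(-0.404507)+1/2·(-10.302935)≈-16.690888; next y=1/10·6.719147+1/2·(-16.690888)≈-7.673529
n=8: y≈-7.673529, sp=1, e=sp−y≈8.673529; I≈8.269022, D=e−e_prev≈14.392676; u=2·8.673529+1/4·8.269022+1/2·14.392676≈26.610652; next y=1/10·(-7.673529)+1/2·26.610652≈12.537973
n=9: y≈12.537973, sp=1, e=sp−y≈-11.537973; I≈-3.268951, D=e−e_prev≈-20.211502; u=2·(-11.537973)+1/4·(-3.268951)+1/2·(-20.211502)≈-33.998935; next y=1/10·12.537973+1/2·(-33.998935)≈-15.745670
n=10: y≈-15.745670, sp=1, e=sp−y≈16.745670; I≈13.476719, D=e−e_prev≈28.283643; u=2·16.745670+1/4·13.476719+1/2·28.283643≈51.002342; next y=1/10·(-15.745670)+1/2·51.002342≈23.926604
n=11: y≈23.926604, sp=1, e=sp−y≈-22.926604; I≈-9.449884, D=e−e_prev≈-39.672274; u=2·(-22.926604)+1/4·(-9.449884)+1/2·(-39.672274)≈-68.051816; next y=1/10·23.926604+1/2·(-68.051816)≈-31.633248
n=12: y≈-31.633248, sp=1, e=sp−y≈32.633248; I≈23.183363, D=e−e_prev≈55.559851; u=2·32.633248+1/4·23.183363+1/2·55.559851≈98.842262; next y=1/10·(-31.633248)+1/2·98.842262≈46.257806
n=13: y≈46.257806, sp=1, e=sp−y≈-45.257806; I≈-22.074443, D=e−e_prev≈-77.891054; u=2·(-45.257806)+1/4·(-22.074443)+1/2·(-77.891054)≈-134.979750; next y=1/10·46.257806+1/2·(-134.979750)≈-62.864094

0 1 2.750 0.000
1 1 -1.281 1.375
2 1 4.477 -0.503
3 1 -3.488 2.188
4 1 7.773 -1.525
5 1 -7.914 3.734
6 1 14.155 -3.584
7 1 -16.691 6.719
8 1 26.611 -7.674
9 1 -33.999 12.538
10 1 51.002 -15.746
11 1 -68.052 23.927
12 1 98.842 -31.633
13 1 -134.980 46.258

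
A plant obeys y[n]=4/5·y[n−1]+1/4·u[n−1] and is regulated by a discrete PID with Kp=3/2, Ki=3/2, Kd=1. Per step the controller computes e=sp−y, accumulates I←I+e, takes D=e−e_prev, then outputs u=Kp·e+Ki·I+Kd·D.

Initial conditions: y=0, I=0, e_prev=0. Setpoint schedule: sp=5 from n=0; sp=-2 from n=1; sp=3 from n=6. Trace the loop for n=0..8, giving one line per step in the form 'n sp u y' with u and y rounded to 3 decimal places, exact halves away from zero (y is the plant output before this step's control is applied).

(exact arithmetic carried between steps; '≈' marks a value shown rounded to 6 d.p. or computed from one; I and e_prev carry over from the previous line; the table rounds u and y to 3 d.p., halves away from zero)
n=0: y=0, sp=5, e=sp−y=5; I=5, D=e−e_prev=5; u=3/2·5+3/2·5+1·5=20; next y=4/5·0+1/4·20=5
n=1: y=5, sp=-2, e=sp−y=-7; I=-2, D=e−e_prev=-12; u=3/2·(-7)+3/2·(-2)+1·(-12)=-25.5; next y=4/5·5+1/4·(-25.5)=-2.375
n=2: y=-2.375, sp=-2, e=sp−y=0.375; I=-1.625, D=e−e_prev=7.375; u=3/2·0.375+3/2·(-1.625)+1·7.375=5.5; next y=4/5·(-2.375)+1/4·5.5=-0.525
n=3: y=-0.525, sp=-2, e=sp−y=-1.475; I=-3.1, D=e−e_prev=-1.85; u=3/2·(-1.475)+3/2·(-3.1)+1·(-1.85)=-8.7125; next y=4/5·(-0.525)+1/4·(-8.7125)=-2.598125
n=4: y=-2.598125, sp=-2, e=sp−y=0.598125; I=-2.501875, D=e−e_prev=2.073125; u=3/2·0.598125+3/2·(-2.501875)+1·2.073125=-0.7825; next y=4/5·(-2.598125)+1/4·(-0.7825)=-2.274125
n=5: y=-2.274125, sp=-2, e=sp−y=0.274125; I=-2.22775, D=e−e_prev=-0.324; u=3/2·0.274125+3/2·(-2.22775)+1·(-0.324)≈-3.254438; next y=4/5·(-2.274125)+1/4·(-3.254438)≈-2.632909
n=6: y≈-2.632909, sp=3, e=sp−y≈5.632909; I≈3.405159, D=e−e_prev≈5.358784; u=3/2·5.632909+3/2·3.405159+1·5.358784≈18.915888; next y=4/5·(-2.632909)+1/4·18.915888≈2.622644
n=7: y≈2.622644, sp=3, e=sp−y≈0.377356; I≈3.782515, D=e−e_prev≈-5.255554; u=3/2·0.377356+3/2·3.782515+1·(-5.255554)≈0.984252; next y=4/5·2.622644+1/4·0.984252≈2.344179
n=8: y≈2.344179, sp=3, e=sp−y≈0.655821; I≈4.438336, D=e−e_prev≈0.278466; u=3/2·0.655821+3/2·4.438336+1·0.278466≈7.919703; next y=4/5·2.344179+1/4·7.919703≈3.855269

0 5 20.000 0.000
1 -2 -25.500 5.000
2 -2 5.500 -2.375
3 -2 -8.713 -0.525
4 -2 -0.783 -2.598
5 -2 -3.254 -2.274
6 3 18.916 -2.633
7 3 0.984 2.623
8 3 7.920 2.344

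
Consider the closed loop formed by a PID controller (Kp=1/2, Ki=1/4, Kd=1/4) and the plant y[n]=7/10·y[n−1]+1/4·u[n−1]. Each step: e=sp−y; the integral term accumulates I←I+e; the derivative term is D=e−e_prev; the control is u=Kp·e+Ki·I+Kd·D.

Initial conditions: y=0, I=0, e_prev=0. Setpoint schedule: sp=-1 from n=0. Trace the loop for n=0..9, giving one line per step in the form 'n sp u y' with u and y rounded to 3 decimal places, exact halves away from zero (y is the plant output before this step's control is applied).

0 -1 -1.000 0.000
1 -1 -0.750 -0.250
2 -1 -0.888 -0.363
3 -1 -0.962 -0.476
4 -1 -1.023 -0.573
5 -1 -1.071 -0.657
6 -1 -1.107 -0.728
7 -1 -1.134 -0.786
8 -1 -1.155 -0.834
9 -1 -1.170 -0.872

(exact arithmetic carried between steps; '≈' marks a value shown rounded to 6 d.p. or computed from one; I and e_prev carry over from the previous line; the table rounds u and y to 3 d.p., halves away from zero)
n=0: y=0, sp=-1, e=sp−y=-1; I=-1, D=e−e_prev=-1; u=1/2·(-1)+1/4·(-1)+1/4·(-1)=-1; next y=7/10·0+1/4·(-1)=-0.25
n=1: y=-0.25, sp=-1, e=sp−y=-0.75; I=-1.75, D=e−e_prev=0.25; u=1/2·(-0.75)+1/4·(-1.75)+1/4·0.25=-0.75; next y=7/10·(-0.25)+1/4·(-0.75)=-0.3625
n=2: y=-0.3625, sp=-1, e=sp−y=-0.6375; I=-2.3875, D=e−e_prev=0.1125; u=1/2·(-0.6375)+1/4·(-2.3875)+1/4·0.1125=-0.8875; next y=7/10·(-0.3625)+1/4·(-0.8875)=-0.475625
n=3: y=-0.475625, sp=-1, e=sp−y=-0.524375; I=-2.911875, D=e−e_prev=0.113125; u=1/2·(-0.524375)+1/4·(-2.911875)+1/4·0.113125=-0.961875; next y=7/10·(-0.475625)+1/4·(-0.961875)≈-0.573406
n=4: y≈-0.573406, sp=-1, e=sp−y≈-0.426594; I≈-3.338469, D=e−e_prev≈0.097781; u=1/2·(-0.426594)+1/4·(-3.338469)+1/4·0.097781≈-1.023469; next y=7/10·(-0.573406)+1/4·(-1.023469)≈-0.657252
n=5: y≈-0.657252, sp=-1, e=sp−y≈-0.342748; I≈-3.681217, D=e−e_prev≈0.083845; u=1/2·(-0.342748)+1/4·(-3.681217)+1/4·0.083845≈-1.070717; next y=7/10·(-0.657252)+1/4·(-1.070717)≈-0.727755
n=6: y≈-0.727755, sp=-1, e=sp−y≈-0.272245; I≈-3.953462, D=e−e_prev≈0.070504; u=1/2·(-0.272245)+1/4·(-3.953462)+1/4·0.070504≈-1.106862; next y=7/10·(-0.727755)+1/4·(-1.106862)≈-0.786144
n=7: y≈-0.786144, sp=-1, e=sp−y≈-0.213856; I≈-4.167318, D=e−e_prev≈0.058389; u=1/2·(-0.213856)+1/4·(-4.167318)+1/4·0.058389≈-1.134160; next y=7/10·(-0.786144)+1/4·(-1.134160)≈-0.833841
n=8: y≈-0.833841, sp=-1, e=sp−y≈-0.166159; I≈-4.333477, D=e−e_prev≈0.047697; u=1/2·(-0.166159)+1/4·(-4.333477)+1/4·0.047697≈-1.154524; next y=7/10·(-0.833841)+1/4·(-1.154524)≈-0.872320
n=9: y≈-0.872320, sp=-1, e=sp−y≈-0.127680; I≈-4.461157, D=e−e_prev≈0.038479; u=1/2·(-0.127680)+1/4·(-4.461157)+1/4·0.038479≈-1.169510; next y=7/10·(-0.872320)+1/4·(-1.169510)≈-0.903001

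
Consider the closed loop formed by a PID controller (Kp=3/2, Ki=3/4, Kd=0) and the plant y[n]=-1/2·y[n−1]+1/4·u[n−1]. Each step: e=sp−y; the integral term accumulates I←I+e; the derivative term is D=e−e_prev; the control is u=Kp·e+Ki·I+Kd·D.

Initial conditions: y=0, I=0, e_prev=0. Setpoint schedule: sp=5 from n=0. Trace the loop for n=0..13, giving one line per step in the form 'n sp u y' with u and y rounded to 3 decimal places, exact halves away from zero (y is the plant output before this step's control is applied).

0 5 11.250 0.000
1 5 8.672 2.813
2 5 14.927 0.762
3 5 12.280 3.351
4 5 17.918 1.395
5 5 15.250 3.782
6 5 20.350 1.921
7 5 17.697 4.127
8 5 22.326 2.361
9 5 19.714 4.401
10 5 23.928 2.728
11 5 21.380 4.618
12 5 25.226 3.036
13 5 22.756 4.788

(exact arithmetic carried between steps; '≈' marks a value shown rounded to 6 d.p. or computed from one; I and e_prev carry over from the previous line; the table rounds u and y to 3 d.p., halves away from zero)
n=0: y=0, sp=5, e=sp−y=5; I=5, D=e−e_prev=5; u=3/2·5+3/4·5+0·5=11.25; next y=-1/2·0+1/4·11.25=2.8125
n=1: y=2.8125, sp=5, e=sp−y=2.1875; I=7.1875, D=e−e_prev=-2.8125; u=3/2·2.1875+3/4·7.1875+0·(-2.8125)=8.671875; next y=-1/2·2.8125+1/4·8.671875≈0.761719
n=2: y≈0.761719, sp=5, e=sp−y≈4.238281; I≈11.425781, D=e−e_prev≈2.050781; u=3/2·4.238281+3/4·11.425781+0·2.050781≈14.926758; next y=-1/2·0.761719+1/4·14.926758≈3.350830
n=3: y≈3.350830, sp=5, e=sp−y≈1.649170; I≈13.074951, D=e−e_prev≈-2.589111; u=3/2·1.649170+3/4·13.074951+0·(-2.589111)≈12.279968; next y=-1/2·3.350830+1/4·12.279968≈1.394577
n=4: y≈1.394577, sp=5, e=sp−y≈3.605423; I≈16.680374, D=e−e_prev≈1.956253; u=3/2·3.605423+3/4·16.680374+0·1.956253≈17.918415; next y=-1/2·1.394577+1/4·17.918415≈3.782315
n=5: y≈3.782315, sp=5, e=sp−y≈1.217685; I≈17.898059, D=e−e_prev≈-2.387738; u=3/2·1.217685+3/4·17.898059+0·(-2.387738)≈15.250071; next y=-1/2·3.782315+1/4·15.250071≈1.921360
n=6: y≈1.921360, sp=5, e=sp−y≈3.078640; I≈20.976699, D=e−e_prev≈1.860955; u=3/2·3.078640+3/4·20.976699+0·1.860955≈20.350484; next y=-1/2·1.921360+1/4·20.350484≈4.126941
n=7: y≈4.126941, sp=5, e=sp−y≈0.873059; I≈21.849758, D=e−e_prev≈-2.205581; u=3/2·0.873059+3/4·21.849758+0·(-2.205581)≈17.696907; next y=-1/2·4.126941+1/4·17.696907≈2.360756
n=8: y≈2.360756, sp=5, e=sp−y≈2.639244; I≈24.489001, D=e−e_prev≈1.766184; u=3/2·2.639244+3/4·24.489001+0·1.766184≈22.325617; next y=-1/2·2.360756+1/4·22.325617≈4.401026
n=9: y≈4.401026, sp=5, e=sp−y≈0.598974; I≈25.087976, D=e−e_prev≈-2.040270; u=3/2·0.598974+3/4·25.087976+0·(-2.040270)≈19.714443; next y=-1/2·4.401026+1/4·19.714443≈2.728098
n=10: y≈2.728098, sp=5, e=sp−y≈2.271902; I≈27.359878, D=e−e_prev≈1.672928; u=3/2·2.271902+3/4·27.359878+0·1.672928≈23.927762; next y=-1/2·2.728098+1/4·23.927762≈4.617892
n=11: y≈4.617892, sp=5, e=sp−y≈0.382108; I≈27.741986, D=e−e_prev≈-1.889794; u=3/2·0.382108+3/4·27.741986+0·(-1.889794)≈21.379652; next y=-1/2·4.617892+1/4·21.379652≈3.035967
n=12: y≈3.035967, sp=5, e=sp−y≈1.964033; I≈29.706019, D=e−e_prev≈1.581924; u=3/2·1.964033+3/4·29.706019+0·1.581924≈25.225563; next y=-1/2·3.035967+1/4·25.225563≈4.788407
n=13: y≈4.788407, sp=5, e=sp−y≈0.211593; I≈29.917612, D=e−e_prev≈-1.752440; u=3/2·0.211593+3/4·29.917612+0·(-1.752440)≈22.755598; next y=-1/2·4.788407+1/4·22.755598≈3.294696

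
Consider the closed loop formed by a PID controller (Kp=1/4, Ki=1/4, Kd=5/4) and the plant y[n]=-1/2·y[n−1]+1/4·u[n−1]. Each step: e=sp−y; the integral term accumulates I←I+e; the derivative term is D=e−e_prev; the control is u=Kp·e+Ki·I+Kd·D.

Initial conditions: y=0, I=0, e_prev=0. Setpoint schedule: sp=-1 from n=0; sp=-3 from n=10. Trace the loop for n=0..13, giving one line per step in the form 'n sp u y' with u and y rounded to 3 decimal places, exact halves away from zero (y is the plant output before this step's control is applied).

0 -1 -1.750 0.000
1 -1 0.016 -0.438
2 -1 -1.827 0.223
3 -1 0.076 -0.568
4 -1 -2.545 0.303
5 -1 0.127 -0.788
6 -1 -3.413 0.426
7 -1 0.358 -1.066
8 -1 -4.445 0.623
9 -1 0.839 -1.423
10 -3 -9.213 0.921
11 -3 1.685 -2.764
12 -3 -10.973 1.803
13 -3 3.069 -3.645

(exact arithmetic carried between steps; '≈' marks a value shown rounded to 6 d.p. or computed from one; I and e_prev carry over from the previous line; the table rounds u and y to 3 d.p., halves away from zero)
n=0: y=0, sp=-1, e=sp−y=-1; I=-1, D=e−e_prev=-1; u=1/4·(-1)+1/4·(-1)+5/4·(-1)=-1.75; next y=-1/2·0+1/4·(-1.75)=-0.4375
n=1: y=-0.4375, sp=-1, e=sp−y=-0.5625; I=-1.5625, D=e−e_prev=0.4375; u=1/4·(-0.5625)+1/4·(-1.5625)+5/4·0.4375=0.015625; next y=-1/2·(-0.4375)+1/4·0.015625≈0.222656
n=2: y≈0.222656, sp=-1, e=sp−y≈-1.222656; I≈-2.785156, D=e−e_prev≈-0.660156; u=1/4·(-1.222656)+1/4·(-2.785156)+5/4·(-0.660156)≈-1.827148; next y=-1/2·0.222656+1/4·(-1.827148)≈-0.568115
n=3: y≈-0.568115, sp=-1, e=sp−y≈-0.431885; I≈-3.217041, D=e−e_prev≈0.790771; u=1/4·(-0.431885)+1/4·(-3.217041)+5/4·0.790771≈0.076233; next y=-1/2·(-0.568115)+1/4·0.076233≈0.303116
n=4: y≈0.303116, sp=-1, e=sp−y≈-1.303116; I≈-4.520157, D=e−e_prev≈-0.871231; u=1/4·(-1.303116)+1/4·(-4.520157)+5/4·(-0.871231)≈-2.544857; next y=-1/2·0.303116+1/4·(-2.544857)≈-0.787772
n=5: y≈-0.787772, sp=-1, e=sp−y≈-0.212228; I≈-4.732385, D=e−e_prev≈1.090888; u=1/4·(-0.212228)+1/4·(-4.732385)+5/4·1.090888≈0.127457; next y=-1/2·(-0.787772)+1/4·0.127457≈0.425750
n=6: y≈0.425750, sp=-1, e=sp−y≈-1.425750; I≈-6.158135, D=e−e_prev≈-1.213522; u=1/4·(-1.425750)+1/4·(-6.158135)+5/4·(-1.213522)≈-3.412874; next y=-1/2·0.425750+1/4·(-3.412874)≈-1.066094
n=7: y≈-1.066094, sp=-1, e=sp−y≈0.066094; I≈-6.092041, D=e−e_prev≈1.491844; u=1/4·0.066094+1/4·(-6.092041)+5/4·1.491844≈0.358318; next y=-1/2·(-1.066094)+1/4·0.358318≈0.622626
n=8: y≈0.622626, sp=-1, e=sp−y≈-1.622626; I≈-7.714668, D=e−e_prev≈-1.688720; u=1/4·(-1.622626)+1/4·(-7.714668)+5/4·(-1.688720)≈-4.445224; next y=-1/2·0.622626+1/4·(-4.445224)≈-1.422619
n=9: y≈-1.422619, sp=-1, e=sp−y≈0.422619; I≈-7.292049, D=e−e_prev≈2.045246; u=1/4·0.422619+1/4·(-7.292049)+5/4·2.045246≈0.839200; next y=-1/2·(-1.422619)+1/4·0.839200≈0.921110
n=10: y≈0.921110, sp=-3, e=sp−y≈-3.921110; I≈-11.213158, D=e−e_prev≈-4.343729; u=1/4·(-3.921110)+1/4·(-11.213158)+5/4·(-4.343729)≈-9.213228; next y=-1/2·0.921110+1/4·(-9.213228)≈-2.763862
n=11: y≈-2.763862, sp=-3, e=sp−y≈-0.236138; I≈-11.449296, D=e−e_prev≈3.684971; u=1/4·(-0.236138)+1/4·(-11.449296)+5/4·3.684971≈1.684855; next y=-1/2·(-2.763862)+1/4·1.684855≈1.803145
n=12: y≈1.803145, sp=-3, e=sp−y≈-4.803145; I≈-16.252441, D=e−e_prev≈-4.567006; u=1/4·(-4.803145)+1/4·(-16.252441)+5/4·(-4.567006)≈-10.972654; next y=-1/2·1.803145+1/4·(-10.972654)≈-3.644736
n=13: y≈-3.644736, sp=-3, e=sp−y≈0.644736; I≈-15.607705, D=e−e_prev≈5.447881; u=1/4·0.644736+1/4·(-15.607705)+5/4·5.447881≈3.069108; next y=-1/2·(-3.644736)+1/4·3.069108≈2.589645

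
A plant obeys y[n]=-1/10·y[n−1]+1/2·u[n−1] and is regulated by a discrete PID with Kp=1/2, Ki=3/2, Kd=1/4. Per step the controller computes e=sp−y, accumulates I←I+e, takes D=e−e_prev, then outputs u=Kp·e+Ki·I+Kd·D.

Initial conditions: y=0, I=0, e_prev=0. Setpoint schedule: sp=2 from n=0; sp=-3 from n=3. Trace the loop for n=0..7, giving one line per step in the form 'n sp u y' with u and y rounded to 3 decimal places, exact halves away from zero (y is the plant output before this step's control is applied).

(exact arithmetic carried between steps; '≈' marks a value shown rounded to 6 d.p. or computed from one; I and e_prev carry over from the previous line; the table rounds u and y to 3 d.p., halves away from zero)
n=0: y=0, sp=2, e=sp−y=2; I=2, D=e−e_prev=2; u=1/2·2+3/2·2+1/4·2=4.5; next y=-1/10·0+1/2·4.5=2.25
n=1: y=2.25, sp=2, e=sp−y=-0.25; I=1.75, D=e−e_prev=-2.25; u=1/2·(-0.25)+3/2·1.75+1/4·(-2.25)=1.9375; next y=-1/10·2.25+1/2·1.9375=0.74375
n=2: y=0.74375, sp=2, e=sp−y=1.25625; I=3.00625, D=e−e_prev=1.50625; u=1/2·1.25625+3/2·3.00625+1/4·1.50625≈5.514063; next y=-1/10·0.74375+1/2·5.514063≈2.682656
n=3: y≈2.682656, sp=-3, e=sp−y≈-5.682656; I≈-2.676406, D=e−e_prev≈-6.938906; u=1/2·(-5.682656)+3/2·(-2.676406)+1/4·(-6.938906)≈-8.590664; next y=-1/10·2.682656+1/2·(-8.590664)≈-4.563598
n=4: y≈-4.563598, sp=-3, e=sp−y≈1.563598; I≈-1.112809, D=e−e_prev≈7.246254; u=1/2·1.563598+3/2·(-1.112809)+1/4·7.246254≈0.924149; next y=-1/10·(-4.563598)+1/2·0.924149≈0.918434
n=5: y≈0.918434, sp=-3, e=sp−y≈-3.918434; I≈-5.031243, D=e−e_prev≈-5.482032; u=1/2·(-3.918434)+3/2·(-5.031243)+1/4·(-5.482032)≈-10.876590; next y=-1/10·0.918434+1/2·(-10.876590)≈-5.530138
n=6: y≈-5.530138, sp=-3, e=sp−y≈2.530138; I≈-2.501105, D=e−e_prev≈6.448573; u=1/2·2.530138+3/2·(-2.501105)+1/4·6.448573≈-0.874445; next y=-1/10·(-5.530138)+1/2·(-0.874445)≈0.115792
n=7: y≈0.115792, sp=-3, e=sp−y≈-3.115792; I≈-5.616896, D=e−e_prev≈-5.645930; u=1/2·(-3.115792)+3/2·(-5.616896)+1/4·(-5.645930)≈-11.394723; next y=-1/10·0.115792+1/2·(-11.394723)≈-5.708940

0 2 4.500 0.000
1 2 1.938 2.250
2 2 5.514 0.744
3 -3 -8.591 2.683
4 -3 0.924 -4.564
5 -3 -10.877 0.918
6 -3 -0.874 -5.530
7 -3 -11.395 0.116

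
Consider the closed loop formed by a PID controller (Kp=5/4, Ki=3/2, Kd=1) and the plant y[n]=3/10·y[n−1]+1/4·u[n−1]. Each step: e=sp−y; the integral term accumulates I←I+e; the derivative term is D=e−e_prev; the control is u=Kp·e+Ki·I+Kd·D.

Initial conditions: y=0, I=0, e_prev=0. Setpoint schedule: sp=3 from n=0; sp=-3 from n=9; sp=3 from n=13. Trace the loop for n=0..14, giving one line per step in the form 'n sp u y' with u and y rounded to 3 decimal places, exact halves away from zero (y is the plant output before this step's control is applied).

(exact arithmetic carried between steps; '≈' marks a value shown rounded to 6 d.p. or computed from one; I and e_prev carry over from the previous line; the table rounds u and y to 3 d.p., halves away from zero)
n=0: y=0, sp=3, e=sp−y=3; I=3, D=e−e_prev=3; u=5/4·3+3/2·3+1·3=11.25; next y=3/10·0+1/4·11.25=2.8125
n=1: y=2.8125, sp=3, e=sp−y=0.1875; I=3.1875, D=e−e_prev=-2.8125; u=5/4·0.1875+3/2·3.1875+1·(-2.8125)=2.203125; next y=3/10·2.8125+1/4·2.203125≈1.394531
n=2: y≈1.394531, sp=3, e=sp−y≈1.605469; I≈4.792969, D=e−e_prev≈1.417969; u=5/4·1.605469+3/2·4.792969+1·1.417969≈10.614258; next y=3/10·1.394531+1/4·10.614258≈3.071924
n=3: y≈3.071924, sp=3, e=sp−y≈-0.071924; I≈4.721045, D=e−e_prev≈-1.677393; u=5/4·(-0.071924)+3/2·4.721045+1·(-1.677393)≈5.314270; next y=3/10·3.071924+1/4·5.314270≈2.250145
n=4: y≈2.250145, sp=3, e=sp−y≈0.749855; I≈5.470900, D=e−e_prev≈0.821779; u=5/4·0.749855+3/2·5.470900+1·0.821779≈9.965449; next y=3/10·2.250145+1/4·9.965449≈3.166406
n=5: y≈3.166406, sp=3, e=sp−y≈-0.166406; I≈5.304495, D=e−e_prev≈-0.916261; u=5/4·(-0.166406)+3/2·5.304495+1·(-0.916261)≈6.832474; next y=3/10·3.166406+1/4·6.832474≈2.658040
n=6: y≈2.658040, sp=3, e=sp−y≈0.341960; I≈5.646454, D=e−e_prev≈0.508365; u=5/4·0.341960+3/2·5.646454+1·0.508365≈9.405497; next y=3/10·2.658040+1/4·9.405497≈3.148786
n=7: y≈3.148786, sp=3, e=sp−y≈-0.148786; I≈5.497668, D=e−e_prev≈-0.490746; u=5/4·(-0.148786)+3/2·5.497668+1·(-0.490746)≈7.569773; next y=3/10·3.148786+1/4·7.569773≈2.837079
n=8: y≈2.837079, sp=3, e=sp−y≈0.162921; I≈5.660589, D=e−e_prev≈0.311707; u=5/4·0.162921+3/2·5.660589+1·0.311707≈9.006241; next y=3/10·2.837079+1/4·9.006241≈3.102684
n=9: y≈3.102684, sp=-3, e=sp−y≈-6.102684; I≈-0.442095, D=e−e_prev≈-6.265605; u=5/4·(-6.102684)+3/2·(-0.442095)+1·(-6.265605)≈-14.557103; next y=3/10·3.102684+1/4·(-14.557103)≈-2.708470
n=10: y≈-2.708470, sp=-3, e=sp−y≈-0.291530; I≈-0.733625, D=e−e_prev≈5.811155; u=5/4·(-0.291530)+3/2·(-0.733625)+1·5.811155≈4.346306; next y=3/10·(-2.708470)+1/4·4.346306≈0.274035
n=11: y≈0.274035, sp=-3, e=sp−y≈-3.274035; I≈-4.007660, D=e−e_prev≈-2.982506; u=5/4·(-3.274035)+3/2·(-4.007660)+1·(-2.982506)≈-13.086540; next y=3/10·0.274035+1/4·(-13.086540)≈-3.189424
n=12: y≈-3.189424, sp=-3, e=sp−y≈0.189424; I≈-3.818236, D=e−e_prev≈3.463460; u=5/4·0.189424+3/2·(-3.818236)+1·3.463460≈-2.027113; next y=3/10·(-3.189424)+1/4·(-2.027113)≈-1.463606
n=13: y≈-1.463606, sp=3, e=sp−y≈4.463606; I≈0.645370, D=e−e_prev≈4.274181; u=5/4·4.463606+3/2·0.645370+1·4.274181≈10.821743; next y=3/10·(-1.463606)+1/4·10.821743≈2.266354
n=14: y≈2.266354, sp=3, e=sp−y≈0.733646; I≈1.379016, D=e−e_prev≈-3.729960; u=5/4·0.733646+3/2·1.379016+1·(-3.729960)≈-0.744379; next y=3/10·2.266354+1/4·(-0.744379)≈0.493812

0 3 11.250 0.000
1 3 2.203 2.813
2 3 10.614 1.395
3 3 5.314 3.072
4 3 9.965 2.250
5 3 6.832 3.166
6 3 9.405 2.658
7 3 7.570 3.149
8 3 9.006 2.837
9 -3 -14.557 3.103
10 -3 4.346 -2.708
11 -3 -13.087 0.274
12 -3 -2.027 -3.189
13 3 10.822 -1.464
14 3 -0.744 2.266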